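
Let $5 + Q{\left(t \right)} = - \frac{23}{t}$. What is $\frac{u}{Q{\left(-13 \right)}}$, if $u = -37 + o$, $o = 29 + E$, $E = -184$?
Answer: $\frac{416}{7} \approx 59.429$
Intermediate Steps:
$Q{\left(t \right)} = -5 - \frac{23}{t}$
$o = -155$ ($o = 29 - 184 = -155$)
$u = -192$ ($u = -37 - 155 = -192$)
$\frac{u}{Q{\left(-13 \right)}} = - \frac{192}{-5 - \frac{23}{-13}} = - \frac{192}{-5 - - \frac{23}{13}} = - \frac{192}{-5 + \frac{23}{13}} = - \frac{192}{- \frac{42}{13}} = \left(-192\right) \left(- \frac{13}{42}\right) = \frac{416}{7}$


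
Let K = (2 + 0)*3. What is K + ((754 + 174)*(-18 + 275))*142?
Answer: 33866438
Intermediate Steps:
K = 6 (K = 2*3 = 6)
K + ((754 + 174)*(-18 + 275))*142 = 6 + ((754 + 174)*(-18 + 275))*142 = 6 + (928*257)*142 = 6 + 238496*142 = 6 + 33866432 = 33866438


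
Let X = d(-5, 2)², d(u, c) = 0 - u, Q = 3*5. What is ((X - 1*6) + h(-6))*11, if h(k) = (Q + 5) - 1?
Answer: 418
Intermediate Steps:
Q = 15
d(u, c) = -u
h(k) = 19 (h(k) = (15 + 5) - 1 = 20 - 1 = 19)
X = 25 (X = (-1*(-5))² = 5² = 25)
((X - 1*6) + h(-6))*11 = ((25 - 1*6) + 19)*11 = ((25 - 6) + 19)*11 = (19 + 19)*11 = 38*11 = 418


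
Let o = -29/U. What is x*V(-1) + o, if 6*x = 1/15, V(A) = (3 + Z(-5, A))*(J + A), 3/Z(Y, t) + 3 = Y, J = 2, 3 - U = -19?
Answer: -3403/2640 ≈ -1.2890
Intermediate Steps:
U = 22 (U = 3 - 1*(-19) = 3 + 19 = 22)
Z(Y, t) = 3/(-3 + Y)
V(A) = 21/4 + 21*A/8 (V(A) = (3 + 3/(-3 - 5))*(2 + A) = (3 + 3/(-8))*(2 + A) = (3 + 3*(-⅛))*(2 + A) = (3 - 3/8)*(2 + A) = 21*(2 + A)/8 = 21/4 + 21*A/8)
x = 1/90 (x = (⅙)/15 = (⅙)*(1/15) = 1/90 ≈ 0.011111)
o = -29/22 ≈ -1.3182
x*V(-1) + o = (21/4 + (21/8)*(-1))/90 - 29/22 = (21/4 - 21/8)/90 - 29/22 = (1/90)*(21/8) - 29/22 = 7/240 - 29/22 = -3403/2640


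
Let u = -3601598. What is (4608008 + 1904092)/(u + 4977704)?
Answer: 1085350/229351 ≈ 4.7323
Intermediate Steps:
(4608008 + 1904092)/(u + 4977704) = (4608008 + 1904092)/(-3601598 + 4977704) = 6512100/1376106 = 6512100*(1/1376106) = 1085350/229351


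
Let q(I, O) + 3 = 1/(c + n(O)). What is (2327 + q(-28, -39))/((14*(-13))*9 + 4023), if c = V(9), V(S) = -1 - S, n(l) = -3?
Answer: 30211/31005 ≈ 0.97439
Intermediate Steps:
c = -10 (c = -1 - 1*9 = -1 - 9 = -10)
q(I, O) = -40/13 (q(I, O) = -3 + 1/(-10 - 3) = -3 + 1/(-13) = -3 - 1/13 = -40/13)
(2327 + q(-28, -39))/((14*(-13))*9 + 4023) = (2327 - 40/13)/((14*(-13))*9 + 4023) = 30211/(13*(-182*9 + 4023)) = 30211/(13*(-1638 + 4023)) = (30211/13)/2385 = (30211/13)*(1/2385) = 30211/31005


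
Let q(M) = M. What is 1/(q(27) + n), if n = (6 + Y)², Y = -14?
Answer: 1/91 ≈ 0.010989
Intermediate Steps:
n = 64 (n = (6 - 14)² = (-8)² = 64)
1/(q(27) + n) = 1/(27 + 64) = 1/91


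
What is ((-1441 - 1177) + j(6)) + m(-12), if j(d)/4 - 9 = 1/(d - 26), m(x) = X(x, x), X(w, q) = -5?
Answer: -12936/5 ≈ -2587.2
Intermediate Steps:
m(x) = -5
j(d) = 36 + 4/(-26 + d) (j(d) = 36 + 4/(d - 26) = 36 + 4/(-26 + d))
((-1441 - 1177) + j(6)) + m(-12) = ((-1441 - 1177) + 4*(-233 + 9*6)/(-26 + 6)) - 5 = (-2618 + 4*(-233 + 54)/(-20)) - 5 = (-2618 + 4*(-1/20)*(-179)) - 5 = (-2618 + 179/5) - 5 = -12911/5 - 5 = -12936/5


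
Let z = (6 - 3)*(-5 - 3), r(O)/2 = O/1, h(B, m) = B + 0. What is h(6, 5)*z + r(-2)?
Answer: -148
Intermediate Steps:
h(B, m) = B
r(O) = 2*O (r(O) = 2*(O/1) = 2*(O*1) = 2*O)
z = -24 (z = 3*(-8) = -24)
h(6, 5)*z + r(-2) = 6*(-24) + 2*(-2) = -144 - 4 = -148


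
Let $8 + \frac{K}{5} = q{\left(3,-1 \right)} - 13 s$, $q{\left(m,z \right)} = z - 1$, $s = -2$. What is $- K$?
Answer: $-80$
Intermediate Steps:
$q{\left(m,z \right)} = -1 + z$ ($q{\left(m,z \right)} = z - 1 = -1 + z$)
$K = 80$ ($K = -40 + 5 \left(\left(-1 - 1\right) - -26\right) = -40 + 5 \left(-2 + 26\right) = -40 + 5 \cdot 24 = -40 + 120 = 80$)
$- K = \left(-1\right) 80 = -80$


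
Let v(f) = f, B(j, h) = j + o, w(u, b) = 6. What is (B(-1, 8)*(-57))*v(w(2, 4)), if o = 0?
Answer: 342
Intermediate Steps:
B(j, h) = j (B(j, h) = j + 0 = j)
(B(-1, 8)*(-57))*v(w(2, 4)) = -1*(-57)*6 = 57*6 = 342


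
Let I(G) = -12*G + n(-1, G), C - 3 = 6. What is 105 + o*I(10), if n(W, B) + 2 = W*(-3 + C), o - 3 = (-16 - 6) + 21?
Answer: -151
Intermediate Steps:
C = 9 (C = 3 + 6 = 9)
o = 2 (o = 3 + ((-16 - 6) + 21) = 3 + (-22 + 21) = 3 - 1 = 2)
n(W, B) = -2 + 6*W (n(W, B) = -2 + W*(-3 + 9) = -2 + W*6 = -2 + 6*W)
I(G) = -8 - 12*G (I(G) = -12*G + (-2 + 6*(-1)) = -12*G + (-2 - 6) = -12*G - 8 = -8 - 12*G)
105 + o*I(10) = 105 + 2*(-8 - 12*10) = 105 + 2*(-8 - 120) = 105 + 2*(-128) = 105 - 256 = -151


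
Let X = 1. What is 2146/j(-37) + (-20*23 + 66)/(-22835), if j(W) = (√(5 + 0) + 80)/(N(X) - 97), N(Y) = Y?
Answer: -75269501834/29205965 + 206016*√5/6395 ≈ -2505.2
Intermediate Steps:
j(W) = -⅚ - √5/96 (j(W) = (√(5 + 0) + 80)/(1 - 97) = (√5 + 80)/(-96) = (80 + √5)*(-1/96) = -⅚ - √5/96)
2146/j(-37) + (-20*23 + 66)/(-22835) = 2146/(-⅚ - √5/96) + (-20*23 + 66)/(-22835) = 2146/(-⅚ - √5/96) + (-460 + 66)*(-1/22835) = 2146/(-⅚ - √5/96) - 394*(-1/22835) = 2146/(-⅚ - √5/96) + 394/22835 = 394/22835 + 2146/(-⅚ - √5/96)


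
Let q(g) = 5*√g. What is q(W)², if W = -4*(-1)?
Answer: 100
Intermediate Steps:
W = 4
q(W)² = (5*√4)² = (5*2)² = 10² = 100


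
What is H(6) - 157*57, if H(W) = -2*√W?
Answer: -8949 - 2*√6 ≈ -8953.9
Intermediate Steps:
H(6) - 157*57 = -2*√6 - 157*57 = -2*√6 - 8949 = -8949 - 2*√6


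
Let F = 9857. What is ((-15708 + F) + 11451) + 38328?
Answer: 43928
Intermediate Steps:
((-15708 + F) + 11451) + 38328 = ((-15708 + 9857) + 11451) + 38328 = (-5851 + 11451) + 38328 = 5600 + 38328 = 43928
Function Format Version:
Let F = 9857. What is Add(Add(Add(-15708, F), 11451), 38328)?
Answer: 43928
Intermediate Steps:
Add(Add(Add(-15708, F), 11451), 38328) = Add(Add(Add(-15708, 9857), 11451), 38328) = Add(Add(-5851, 11451), 38328) = Add(5600, 38328) = 43928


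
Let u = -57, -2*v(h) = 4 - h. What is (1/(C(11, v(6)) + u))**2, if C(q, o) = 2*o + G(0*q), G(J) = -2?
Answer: 1/3249 ≈ 0.00030779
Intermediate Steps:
v(h) = -2 + h/2 (v(h) = -(4 - h)/2 = -2 + h/2)
C(q, o) = -2 + 2*o (C(q, o) = 2*o - 2 = -2 + 2*o)
(1/(C(11, v(6)) + u))**2 = (1/((-2 + 2*(-2 + (1/2)*6)) - 57))**2 = (1/((-2 + 2*(-2 + 3)) - 57))**2 = (1/((-2 + 2*1) - 57))**2 = (1/((-2 + 2) - 57))**2 = (1/(0 - 57))**2 = (1/(-57))**2 = (-1/57)**2 = 1/3249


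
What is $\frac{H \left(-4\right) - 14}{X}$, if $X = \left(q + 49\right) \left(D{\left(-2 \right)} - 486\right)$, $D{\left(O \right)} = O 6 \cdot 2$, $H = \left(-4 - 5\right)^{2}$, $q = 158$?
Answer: $\frac{169}{52785} \approx 0.0032017$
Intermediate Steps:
$H = 81$ ($H = \left(-9\right)^{2} = 81$)
$D{\left(O \right)} = 12 O$ ($D{\left(O \right)} = 6 O 2 = 12 O$)
$X = -105570$ ($X = \left(158 + 49\right) \left(12 \left(-2\right) - 486\right) = 207 \left(-24 - 486\right) = 207 \left(-510\right) = -105570$)
$\frac{H \left(-4\right) - 14}{X} = \frac{81 \left(-4\right) - 14}{-105570} = \left(-324 - 14\right) \left(- \frac{1}{105570}\right) = \left(-338\right) \left(- \frac{1}{105570}\right) = \frac{169}{52785}$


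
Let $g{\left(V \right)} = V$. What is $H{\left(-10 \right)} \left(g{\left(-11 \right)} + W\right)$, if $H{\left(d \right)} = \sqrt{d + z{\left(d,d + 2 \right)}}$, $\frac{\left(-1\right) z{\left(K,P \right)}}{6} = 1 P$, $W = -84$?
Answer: $- 95 \sqrt{38} \approx -585.62$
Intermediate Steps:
$z{\left(K,P \right)} = - 6 P$ ($z{\left(K,P \right)} = - 6 \cdot 1 P = - 6 P$)
$H{\left(d \right)} = \sqrt{-12 - 5 d}$ ($H{\left(d \right)} = \sqrt{d - 6 \left(d + 2\right)} = \sqrt{d - 6 \left(2 + d\right)} = \sqrt{d - \left(12 + 6 d\right)} = \sqrt{-12 - 5 d}$)
$H{\left(-10 \right)} \left(g{\left(-11 \right)} + W\right) = \sqrt{-12 - -50} \left(-11 - 84\right) = \sqrt{-12 + 50} \left(-95\right) = \sqrt{38} \left(-95\right) = - 95 \sqrt{38}$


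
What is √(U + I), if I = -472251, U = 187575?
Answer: 2*I*√71169 ≈ 533.55*I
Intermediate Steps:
√(U + I) = √(187575 - 472251) = √(-284676) = 2*I*√71169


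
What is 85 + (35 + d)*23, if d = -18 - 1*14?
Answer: 154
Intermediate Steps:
d = -32 (d = -18 - 14 = -32)
85 + (35 + d)*23 = 85 + (35 - 32)*23 = 85 + 3*23 = 85 + 69 = 154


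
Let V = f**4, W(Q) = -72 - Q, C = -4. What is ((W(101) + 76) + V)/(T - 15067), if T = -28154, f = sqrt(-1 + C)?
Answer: 24/14407 ≈ 0.0016659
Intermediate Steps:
f = I*sqrt(5) (f = sqrt(-1 - 4) = sqrt(-5) = I*sqrt(5) ≈ 2.2361*I)
V = 25 (V = (I*sqrt(5))**4 = 25)
((W(101) + 76) + V)/(T - 15067) = (((-72 - 1*101) + 76) + 25)/(-28154 - 15067) = (((-72 - 101) + 76) + 25)/(-43221) = ((-173 + 76) + 25)*(-1/43221) = (-97 + 25)*(-1/43221) = -72*(-1/43221) = 24/14407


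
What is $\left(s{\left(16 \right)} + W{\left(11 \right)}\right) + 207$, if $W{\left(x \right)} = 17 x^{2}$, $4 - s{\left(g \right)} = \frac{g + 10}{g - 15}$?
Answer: $2242$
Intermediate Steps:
$s{\left(g \right)} = 4 - \frac{10 + g}{-15 + g}$ ($s{\left(g \right)} = 4 - \frac{g + 10}{g - 15} = 4 - \frac{10 + g}{-15 + g}$)
$\left(s{\left(16 \right)} + W{\left(11 \right)}\right) + 207 = \left(\frac{-70 + 3 \cdot 16}{-15 + 16} + 17 \cdot 11^{2}\right) + 207 = \left(\frac{-70 + 48}{1} + 17 \cdot 121\right) + 207 = \left(1 \left(-22\right) + 2057\right) + 207 = \left(-22 + 2057\right) + 207 = 2035 + 207 = 2242$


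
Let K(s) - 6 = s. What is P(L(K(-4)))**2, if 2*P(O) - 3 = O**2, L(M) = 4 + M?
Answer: 1521/4 ≈ 380.25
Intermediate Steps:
K(s) = 6 + s
P(O) = 3/2 + O**2/2
P(L(K(-4)))**2 = (3/2 + (4 + (6 - 4))**2/2)**2 = (3/2 + (4 + 2)**2/2)**2 = (3/2 + (1/2)*6**2)**2 = (3/2 + (1/2)*36)**2 = (3/2 + 18)**2 = (39/2)**2 = 1521/4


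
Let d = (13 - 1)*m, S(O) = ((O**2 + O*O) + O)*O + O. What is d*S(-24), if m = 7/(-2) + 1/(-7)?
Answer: 8291376/7 ≈ 1.1845e+6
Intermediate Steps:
S(O) = O + O*(O + 2*O**2) (S(O) = ((O**2 + O**2) + O)*O + O = (2*O**2 + O)*O + O = (O + 2*O**2)*O + O = O*(O + 2*O**2) + O = O + O*(O + 2*O**2))
m = -51/14 (m = 7*(-1/2) + 1*(-1/7) = -7/2 - 1/7 = -51/14 ≈ -3.6429)
d = -306/7 (d = (13 - 1)*(-51/14) = 12*(-51/14) = -306/7 ≈ -43.714)
d*S(-24) = -(-7344)*(1 - 24 + 2*(-24)**2)/7 = -(-7344)*(1 - 24 + 2*576)/7 = -(-7344)*(1 - 24 + 1152)/7 = -(-7344)*1129/7 = -306/7*(-27096) = 8291376/7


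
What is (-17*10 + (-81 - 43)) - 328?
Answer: -622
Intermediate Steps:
(-17*10 + (-81 - 43)) - 328 = (-170 - 124) - 328 = -294 - 328 = -622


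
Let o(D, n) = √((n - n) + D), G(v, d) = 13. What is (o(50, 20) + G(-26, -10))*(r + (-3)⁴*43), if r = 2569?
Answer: 78676 + 30260*√2 ≈ 1.2147e+5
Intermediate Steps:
o(D, n) = √D (o(D, n) = √(0 + D) = √D)
(o(50, 20) + G(-26, -10))*(r + (-3)⁴*43) = (√50 + 13)*(2569 + (-3)⁴*43) = (5*√2 + 13)*(2569 + 81*43) = (13 + 5*√2)*(2569 + 3483) = (13 + 5*√2)*6052 = 78676 + 30260*√2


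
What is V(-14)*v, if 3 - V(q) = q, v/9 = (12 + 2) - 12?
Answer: 306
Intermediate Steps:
v = 18 (v = 9*((12 + 2) - 12) = 9*(14 - 12) = 9*2 = 18)
V(q) = 3 - q
V(-14)*v = (3 - 1*(-14))*18 = (3 + 14)*18 = 17*18 = 306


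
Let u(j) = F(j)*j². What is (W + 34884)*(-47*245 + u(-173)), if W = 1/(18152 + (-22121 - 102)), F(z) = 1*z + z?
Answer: -24953204599493/69 ≈ -3.6164e+11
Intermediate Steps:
F(z) = 2*z (F(z) = z + z = 2*z)
W = -1/4071 (W = 1/(18152 - 22223) = 1/(-4071) = -1/4071 ≈ -0.00024564)
u(j) = 2*j³ (u(j) = (2*j)*j² = 2*j³)
(W + 34884)*(-47*245 + u(-173)) = (-1/4071 + 34884)*(-47*245 + 2*(-173)³) = 142012763*(-11515 + 2*(-5177717))/4071 = 142012763*(-11515 - 10355434)/4071 = (142012763/4071)*(-10366949) = -24953204599493/69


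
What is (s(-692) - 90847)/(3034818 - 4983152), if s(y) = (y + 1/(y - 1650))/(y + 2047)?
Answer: 57659279787/1236572519788 ≈ 0.046628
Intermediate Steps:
s(y) = (y + 1/(-1650 + y))/(2047 + y)
(s(-692) - 90847)/(3034818 - 4983152) = ((1 + (-692)² - 1650*(-692))/(-3377550 + (-692)² + 397*(-692)) - 90847)/(3034818 - 4983152) = ((1 + 478864 + 1141800)/(-3377550 + 478864 - 274724) - 90847)/(-1948334) = (1620665/(-3173410) - 90847)*(-1/1948334) = (-1/3173410*1620665 - 90847)*(-1/1948334) = (-324133/634682 - 90847)*(-1/1948334) = -57659279787/634682*(-1/1948334) = 57659279787/1236572519788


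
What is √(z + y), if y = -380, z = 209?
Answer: 3*I*√19 ≈ 13.077*I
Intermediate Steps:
√(z + y) = √(209 - 380) = √(-171) = 3*I*√19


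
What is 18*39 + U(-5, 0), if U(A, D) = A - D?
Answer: 697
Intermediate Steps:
18*39 + U(-5, 0) = 18*39 + (-5 - 1*0) = 702 + (-5 + 0) = 702 - 5 = 697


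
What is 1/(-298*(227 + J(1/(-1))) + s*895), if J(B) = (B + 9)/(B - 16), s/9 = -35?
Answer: -17/5940323 ≈ -2.8618e-6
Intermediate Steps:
s = -315 (s = 9*(-35) = -315)
J(B) = (9 + B)/(-16 + B)
1/(-298*(227 + J(1/(-1))) + s*895) = 1/(-298*(227 + (9 + 1/(-1))/(-16 + 1/(-1))) - 315*895) = 1/(-298*(227 + (9 - 1)/(-16 - 1)) - 281925) = 1/(-298*(227 + 8/(-17)) - 281925) = 1/(-298*(227 - 1/17*8) - 281925) = 1/(-298*(227 - 8/17) - 281925) = 1/(-298*3851/17 - 281925) = 1/(-1147598/17 - 281925) = 1/(-5940323/17) = -17/5940323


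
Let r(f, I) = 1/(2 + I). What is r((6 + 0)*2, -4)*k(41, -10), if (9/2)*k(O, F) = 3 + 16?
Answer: -19/9 ≈ -2.1111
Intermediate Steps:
k(O, F) = 38/9 (k(O, F) = 2*(3 + 16)/9 = (2/9)*19 = 38/9)
r((6 + 0)*2, -4)*k(41, -10) = (38/9)/(2 - 4) = (38/9)/(-2) = -½*38/9 = -19/9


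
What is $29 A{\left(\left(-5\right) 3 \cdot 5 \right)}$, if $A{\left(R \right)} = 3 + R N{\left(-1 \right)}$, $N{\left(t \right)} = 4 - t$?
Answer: $-10788$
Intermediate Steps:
$A{\left(R \right)} = 3 + 5 R$ ($A{\left(R \right)} = 3 + R \left(4 - -1\right) = 3 + R \left(4 + 1\right) = 3 + R 5 = 3 + 5 R$)
$29 A{\left(\left(-5\right) 3 \cdot 5 \right)} = 29 \left(3 + 5 \left(-5\right) 3 \cdot 5\right) = 29 \left(3 + 5 \left(\left(-15\right) 5\right)\right) = 29 \left(3 + 5 \left(-75\right)\right) = 29 \left(3 - 375\right) = 29 \left(-372\right) = -10788$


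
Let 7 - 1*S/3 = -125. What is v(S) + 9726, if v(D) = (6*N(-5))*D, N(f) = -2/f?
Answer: 53382/5 ≈ 10676.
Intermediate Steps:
S = 396 (S = 21 - 3*(-125) = 21 + 375 = 396)
v(D) = 12*D/5 (v(D) = (6*(-2/(-5)))*D = (6*(-2*(-⅕)))*D = (6*(⅖))*D = 12*D/5)
v(S) + 9726 = (12/5)*396 + 9726 = 4752/5 + 9726 = 53382/5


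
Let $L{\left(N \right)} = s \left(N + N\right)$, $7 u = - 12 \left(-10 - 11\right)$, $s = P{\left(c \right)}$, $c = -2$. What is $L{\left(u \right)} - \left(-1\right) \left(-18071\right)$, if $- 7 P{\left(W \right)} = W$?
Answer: $- \frac{126353}{7} \approx -18050.0$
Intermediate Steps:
$P{\left(W \right)} = - \frac{W}{7}$
$s = \frac{2}{7}$ ($s = \left(- \frac{1}{7}\right) \left(-2\right) = \frac{2}{7} \approx 0.28571$)
$u = 36$ ($u = \frac{\left(-12\right) \left(-10 - 11\right)}{7} = \frac{\left(-12\right) \left(-21\right)}{7} = \frac{1}{7} \cdot 252 = 36$)
$L{\left(N \right)} = \frac{4 N}{7}$ ($L{\left(N \right)} = \frac{2 \left(N + N\right)}{7} = \frac{2 \cdot 2 N}{7} = \frac{4 N}{7}$)
$L{\left(u \right)} - \left(-1\right) \left(-18071\right) = \frac{4}{7} \cdot 36 - \left(-1\right) \left(-18071\right) = \frac{144}{7} - 18071 = - \frac{126353}{7}$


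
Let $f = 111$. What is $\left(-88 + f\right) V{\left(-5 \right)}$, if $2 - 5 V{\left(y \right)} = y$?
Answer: $\frac{161}{5} \approx 32.2$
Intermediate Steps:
$V{\left(y \right)} = \frac{2}{5} - \frac{y}{5}$
$\left(-88 + f\right) V{\left(-5 \right)} = \left(-88 + 111\right) \left(\frac{2}{5} - -1\right) = 23 \left(\frac{2}{5} + 1\right) = 23 \cdot \frac{7}{5} = \frac{161}{5}$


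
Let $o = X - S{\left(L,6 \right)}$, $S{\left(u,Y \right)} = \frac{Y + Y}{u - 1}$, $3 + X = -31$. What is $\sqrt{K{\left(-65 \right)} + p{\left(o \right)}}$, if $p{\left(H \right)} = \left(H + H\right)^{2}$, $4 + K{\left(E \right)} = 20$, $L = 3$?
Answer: $4 \sqrt{401} \approx 80.1$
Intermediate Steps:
$X = -34$ ($X = -3 - 31 = -34$)
$S{\left(u,Y \right)} = \frac{2 Y}{-1 + u}$
$K{\left(E \right)} = 16$ ($K{\left(E \right)} = -4 + 20 = 16$)
$o = -40$ ($o = -34 - 2 \cdot 6 \frac{1}{-1 + 3} = -34 - 2 \cdot 6 \cdot \frac{1}{2} = -34 - 6 = -40$)
$p{\left(H \right)} = 4 H^{2}$ ($p{\left(H \right)} = \left(2 H\right)^{2} = 4 H^{2}$)
$\sqrt{K{\left(-65 \right)} + p{\left(o \right)}} = \sqrt{16 + 4 \left(-40\right)^{2}} = \sqrt{16 + 4 \cdot 1600} = \sqrt{16 + 6400} = \sqrt{6416} = 4 \sqrt{401}$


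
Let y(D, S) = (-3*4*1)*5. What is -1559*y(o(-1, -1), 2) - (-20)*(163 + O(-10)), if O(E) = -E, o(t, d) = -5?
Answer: 97000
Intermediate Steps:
y(D, S) = -60 (y(D, S) = -12*1*5 = -12*5 = -60)
-1559*y(o(-1, -1), 2) - (-20)*(163 + O(-10)) = -1559*(-60) - (-20)*(163 - 1*(-10)) = 93540 - (-20)*(163 + 10) = 93540 - (-20)*173 = 93540 - 1*(-3460) = 93540 + 3460 = 97000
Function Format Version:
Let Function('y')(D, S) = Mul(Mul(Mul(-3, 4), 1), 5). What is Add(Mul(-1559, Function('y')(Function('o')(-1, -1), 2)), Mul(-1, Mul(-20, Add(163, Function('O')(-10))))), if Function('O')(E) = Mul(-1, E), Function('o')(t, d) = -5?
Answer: 97000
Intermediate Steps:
Function('y')(D, S) = -60 (Function('y')(D, S) = Mul(Mul(-12, 1), 5) = Mul(-12, 5) = -60)
Add(Mul(-1559, Function('y')(Function('o')(-1, -1), 2)), Mul(-1, Mul(-20, Add(163, Function('O')(-10))))) = Add(Mul(-1559, -60), Mul(-1, Mul(-20, Add(163, Mul(-1, -10))))) = Add(93540, Mul(-1, Mul(-20, Add(163, 10)))) = Add(93540, Mul(-1, Mul(-20, 173))) = Add(93540, Mul(-1, -3460)) = Add(93540, 3460) = 97000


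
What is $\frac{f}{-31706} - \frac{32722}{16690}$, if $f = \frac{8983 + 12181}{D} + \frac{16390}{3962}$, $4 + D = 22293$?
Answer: $- \frac{22906666546448249}{11682690086344130} \approx -1.9607$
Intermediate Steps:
$D = 22289$ ($D = -4 + 22293 = 22289$)
$f = \frac{224584239}{44154509}$ ($f = \frac{8983 + 12181}{22289} + \frac{16390}{3962} = 21164 \cdot \frac{1}{22289} + 16390 \cdot \frac{1}{3962} = \frac{21164}{22289} + \frac{8195}{1981} = \frac{224584239}{44154509} \approx 5.0863$)
$\frac{f}{-31706} - \frac{32722}{16690} = \frac{224584239}{44154509 \left(-31706\right)} - \frac{32722}{16690} = \frac{224584239}{44154509} \left(- \frac{1}{31706}\right) - \frac{16361}{8345} = - \frac{224584239}{1399962862354} - \frac{16361}{8345} = - \frac{22906666546448249}{11682690086344130}$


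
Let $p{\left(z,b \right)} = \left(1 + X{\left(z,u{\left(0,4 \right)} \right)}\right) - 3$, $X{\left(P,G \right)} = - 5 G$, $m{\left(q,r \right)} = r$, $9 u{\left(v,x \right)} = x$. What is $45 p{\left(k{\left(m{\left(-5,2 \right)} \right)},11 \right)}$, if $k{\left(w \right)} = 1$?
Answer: $-190$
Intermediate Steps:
$u{\left(v,x \right)} = \frac{x}{9}$
$p{\left(z,b \right)} = - \frac{38}{9}$ ($p{\left(z,b \right)} = \left(1 - 5 \cdot \frac{1}{9} \cdot 4\right) - 3 = \left(1 - \frac{20}{9}\right) - 3 = - \frac{11}{9} - 3 = - \frac{38}{9}$)
$45 p{\left(k{\left(m{\left(-5,2 \right)} \right)},11 \right)} = 45 \left(- \frac{38}{9}\right) = -190$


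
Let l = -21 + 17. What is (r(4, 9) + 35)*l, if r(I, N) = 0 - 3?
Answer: -128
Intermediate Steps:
l = -4
r(I, N) = -3
(r(4, 9) + 35)*l = (-3 + 35)*(-4) = 32*(-4) = -128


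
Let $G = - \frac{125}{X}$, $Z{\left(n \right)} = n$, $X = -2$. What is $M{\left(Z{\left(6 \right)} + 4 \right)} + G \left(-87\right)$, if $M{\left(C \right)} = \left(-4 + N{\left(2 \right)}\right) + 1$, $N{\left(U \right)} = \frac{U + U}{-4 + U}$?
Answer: $- \frac{10885}{2} \approx -5442.5$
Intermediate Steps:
$N{\left(U \right)} = \frac{2 U}{-4 + U}$
$G = \frac{125}{2}$ ($G = - \frac{125}{-2} = \left(-125\right) \left(- \frac{1}{2}\right) = \frac{125}{2} \approx 62.5$)
$M{\left(C \right)} = -5$ ($M{\left(C \right)} = \left(-4 + 2 \cdot 2 \frac{1}{-4 + 2}\right) + 1 = \left(-4 + 2 \cdot 2 \frac{1}{-2}\right) + 1 = \left(-4 + 2 \cdot 2 \left(- \frac{1}{2}\right)\right) + 1 = \left(-4 - 2\right) + 1 = -6 + 1 = -5$)
$M{\left(Z{\left(6 \right)} + 4 \right)} + G \left(-87\right) = -5 + \frac{125}{2} \left(-87\right) = -5 - \frac{10875}{2} = - \frac{10885}{2}$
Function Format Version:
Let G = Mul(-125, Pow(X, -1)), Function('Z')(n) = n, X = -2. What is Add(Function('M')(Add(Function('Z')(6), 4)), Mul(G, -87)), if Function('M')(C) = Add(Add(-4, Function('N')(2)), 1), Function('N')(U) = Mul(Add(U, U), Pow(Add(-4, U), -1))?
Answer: Rational(-10885, 2) ≈ -5442.5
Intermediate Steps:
Function('N')(U) = Mul(2, U, Pow(Add(-4, U), -1)) (Function('N')(U) = Mul(Mul(2, U), Pow(Add(-4, U), -1)) = Mul(2, U, Pow(Add(-4, U), -1)))
G = Rational(125, 2) (G = Mul(-125, Pow(-2, -1)) = Mul(-125, Rational(-1, 2)) = Rational(125, 2) ≈ 62.500)
Function('M')(C) = -5 (Function('M')(C) = Add(Add(-4, Mul(2, 2, Pow(Add(-4, 2), -1))), 1) = Add(Add(-4, Mul(2, 2, Pow(-2, -1))), 1) = Add(Add(-4, Mul(2, 2, Rational(-1, 2))), 1) = Add(Add(-4, -2), 1) = Add(-6, 1) = -5)
Add(Function('M')(Add(Function('Z')(6), 4)), Mul(G, -87)) = Add(-5, Mul(Rational(125, 2), -87)) = Add(-5, Rational(-10875, 2)) = Rational(-10885, 2)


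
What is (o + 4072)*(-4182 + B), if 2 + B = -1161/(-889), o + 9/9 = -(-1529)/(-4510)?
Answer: -1241185360193/72898 ≈ -1.7026e+7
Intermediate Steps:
o = -549/410 (o = -1 - (-1529)/(-4510) = -1 - (-1529)*(-1)/4510 = -1 - 1*139/410 = -1 - 139/410 = -549/410 ≈ -1.3390)
B = -617/889 (B = -2 - 1161/(-889) = -2 - 1161*(-1/889) = -2 + 1161/889 = -617/889 ≈ -0.69404)
(o + 4072)*(-4182 + B) = (-549/410 + 4072)*(-4182 - 617/889) = (1668971/410)*(-3718415/889) = -1241185360193/72898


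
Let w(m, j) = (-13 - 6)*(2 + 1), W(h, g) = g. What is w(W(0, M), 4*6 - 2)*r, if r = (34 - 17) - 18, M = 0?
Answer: 57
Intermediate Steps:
w(m, j) = -57 (w(m, j) = -19*3 = -57)
r = -1 (r = 17 - 18 = -1)
w(W(0, M), 4*6 - 2)*r = -57*(-1) = 57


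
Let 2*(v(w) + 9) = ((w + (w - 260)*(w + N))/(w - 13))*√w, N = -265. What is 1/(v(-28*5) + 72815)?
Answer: 852157827/62500679295562 + 6191145*I*√35/31250339647781 ≈ 1.3634e-5 + 1.1721e-6*I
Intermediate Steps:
v(w) = -9 + √w*(w + (-265 + w)*(-260 + w))/(2*(-13 + w)) (v(w) = -9 + (((w + (w - 260)*(w - 265))/(w - 13))*√w)/2 = -9 + (((w + (-260 + w)*(-265 + w))/(-13 + w))*√w)/2 = -9 + (((w + (-265 + w)*(-260 + w))/(-13 + w))*√w)/2 = -9 + (√w*(w + (-265 + w)*(-260 + w))/(-13 + w))/2 = -9 + √w*(w + (-265 + w)*(-260 + w))/(2*(-13 + w)))
1/(v(-28*5) + 72815) = 1/((234 + (-28*5)^(5/2) - 524*(-280*I*√35) - (-504)*5 + 68900*√(-28*5))/(2*(-13 - 28*5)) + 72815) = 1/((234 + (-140)^(5/2) - (-146720)*I*√35 - 18*(-140) + 68900*√(-140))/(2*(-13 - 140)) + 72815) = 1/((½)*(234 + 39200*I*√35 - (-146720)*I*√35 + 2520 + 68900*(2*I*√35))/(-153) + 72815) = 1/((½)*(-1/153)*(234 + 39200*I*√35 + 146720*I*√35 + 2520 + 137800*I*√35) + 72815) = 1/((½)*(-1/153)*(2754 + 323720*I*√35) + 72815) = 1/((-9 - 161860*I*√35/153) + 72815) = 1/(72806 - 161860*I*√35/153)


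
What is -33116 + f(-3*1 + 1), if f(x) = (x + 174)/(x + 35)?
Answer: -1092656/33 ≈ -33111.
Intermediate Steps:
f(x) = (174 + x)/(35 + x)
-33116 + f(-3*1 + 1) = -33116 + (174 + (-3*1 + 1))/(35 + (-3*1 + 1)) = -33116 + (174 + (-3 + 1))/(35 + (-3 + 1)) = -33116 + (174 - 2)/(35 - 2) = -33116 + 172/33 = -1092656/33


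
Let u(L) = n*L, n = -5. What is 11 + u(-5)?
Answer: 36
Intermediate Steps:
u(L) = -5*L
11 + u(-5) = 11 - 5*(-5) = 11 + 25 = 36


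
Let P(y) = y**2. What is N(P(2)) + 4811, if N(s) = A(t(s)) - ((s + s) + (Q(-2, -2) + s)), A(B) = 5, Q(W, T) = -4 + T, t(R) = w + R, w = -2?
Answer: 4810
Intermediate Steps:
t(R) = -2 + R
N(s) = 11 - 3*s (N(s) = 5 - ((s + s) + ((-4 - 2) + s)) = 5 - (2*s + (-6 + s)) = 5 - (-6 + 3*s) = 5 + (6 - 3*s) = 11 - 3*s)
N(P(2)) + 4811 = (11 - 3*2**2) + 4811 = (11 - 3*4) + 4811 = (11 - 12) + 4811 = -1 + 4811 = 4810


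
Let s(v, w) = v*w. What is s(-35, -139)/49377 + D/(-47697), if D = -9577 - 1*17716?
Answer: 175521374/261681641 ≈ 0.67074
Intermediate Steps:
D = -27293 (D = -9577 - 17716 = -27293)
s(-35, -139)/49377 + D/(-47697) = -35*(-139)/49377 - 27293/(-47697) = 4865*(1/49377) - 27293*(-1/47697) = 4865/49377 + 27293/47697 = 175521374/261681641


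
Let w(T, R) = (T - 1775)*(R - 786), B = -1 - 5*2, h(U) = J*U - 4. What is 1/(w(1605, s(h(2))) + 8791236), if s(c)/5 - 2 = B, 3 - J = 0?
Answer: 1/8932506 ≈ 1.1195e-7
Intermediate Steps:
J = 3 (J = 3 - 1*0 = 3 + 0 = 3)
h(U) = -4 + 3*U (h(U) = 3*U - 4 = -4 + 3*U)
B = -11 (B = -1 - 10 = -11)
s(c) = -45 (s(c) = 10 + 5*(-11) = 10 - 55 = -45)
w(T, R) = (-1775 + T)*(-786 + R)
1/(w(1605, s(h(2))) + 8791236) = 1/((1395150 - 1775*(-45) - 786*1605 - 45*1605) + 8791236) = 1/((1395150 + 79875 - 1261530 - 72225) + 8791236) = 1/(141270 + 8791236) = 1/8932506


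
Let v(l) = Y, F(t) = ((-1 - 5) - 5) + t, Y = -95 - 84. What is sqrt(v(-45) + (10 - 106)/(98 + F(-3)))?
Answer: I*sqrt(8827)/7 ≈ 13.422*I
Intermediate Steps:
Y = -179
F(t) = -11 + t (F(t) = (-6 - 5) + t = -11 + t)
v(l) = -179
sqrt(v(-45) + (10 - 106)/(98 + F(-3))) = sqrt(-179 + (10 - 106)/(98 + (-11 - 3))) = sqrt(-179 - 96/(98 - 14)) = sqrt(-179 - 96/84) = sqrt(-179 + (1/84)*(-96)) = sqrt(-179 - 8/7) = sqrt(-1261/7) = I*sqrt(8827)/7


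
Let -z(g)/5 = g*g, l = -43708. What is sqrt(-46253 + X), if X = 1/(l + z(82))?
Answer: I*sqrt(1920662115945)/6444 ≈ 215.07*I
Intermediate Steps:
z(g) = -5*g**2 (z(g) = -5*g*g = -5*g**2)
X = -1/77328 (X = 1/(-43708 - 5*82**2) = 1/(-43708 - 5*6724) = 1/(-43708 - 33620) = 1/(-77328) = -1/77328 ≈ -1.2932e-5)
sqrt(-46253 + X) = sqrt(-46253 - 1/77328) = sqrt(-3576651985/77328) = I*sqrt(1920662115945)/6444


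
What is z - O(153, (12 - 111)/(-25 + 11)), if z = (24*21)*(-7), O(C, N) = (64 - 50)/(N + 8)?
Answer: -744604/211 ≈ -3528.9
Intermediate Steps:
O(C, N) = 14/(8 + N)
z = -3528 (z = 504*(-7) = -3528)
z - O(153, (12 - 111)/(-25 + 11)) = -3528 - 14/(8 + (12 - 111)/(-25 + 11)) = -3528 - 14/(8 - 99/(-14)) = -3528 - 14/(8 - 99*(-1/14)) = -3528 - 14/(8 + 99/14) = -3528 - 14/211/14 = -3528 - 14*14/211 = -3528 - 1*196/211 = -3528 - 196/211 = -744604/211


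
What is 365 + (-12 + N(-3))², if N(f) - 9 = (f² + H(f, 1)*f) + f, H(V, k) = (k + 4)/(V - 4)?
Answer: 19181/49 ≈ 391.45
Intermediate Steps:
H(V, k) = (4 + k)/(-4 + V)
N(f) = 9 + f + f² + 5*f/(-4 + f) (N(f) = 9 + ((f² + ((4 + 1)/(-4 + f))*f) + f) = 9 + ((f² + (5/(-4 + f))*f) + f) = 9 + ((f² + 5*f/(-4 + f)) + f) = 9 + (f + f² + 5*f/(-4 + f)) = 9 + f + f² + 5*f/(-4 + f))
365 + (-12 + N(-3))² = 365 + (-12 + (5*(-3) + (-4 - 3)*(9 - 3 + (-3)²))/(-4 - 3))² = 365 + (-12 + (-15 - 7*(9 - 3 + 9))/(-7))² = 365 + (-12 - (-15 - 7*15)/7)² = 365 + (-12 - (-15 - 105)/7)² = 365 + (-12 - ⅐*(-120))² = 365 + (-12 + 120/7)² = 365 + (36/7)² = 365 + 1296/49 = 19181/49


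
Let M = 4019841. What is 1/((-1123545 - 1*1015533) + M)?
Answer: 1/1880763 ≈ 5.3170e-7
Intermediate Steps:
1/((-1123545 - 1*1015533) + M) = 1/((-1123545 - 1*1015533) + 4019841) = 1/((-1123545 - 1015533) + 4019841) = 1/(-2139078 + 4019841) = 1/1880763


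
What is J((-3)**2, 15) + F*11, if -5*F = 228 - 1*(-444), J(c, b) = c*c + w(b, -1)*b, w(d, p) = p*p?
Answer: -6912/5 ≈ -1382.4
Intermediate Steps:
w(d, p) = p**2
J(c, b) = b + c**2 (J(c, b) = c*c + (-1)**2*b = c**2 + 1*b = c**2 + b = b + c**2)
F = -672/5 (F = -(228 - 1*(-444))/5 = -(228 + 444)/5 = -1/5*672 = -672/5 ≈ -134.40)
J((-3)**2, 15) + F*11 = (15 + ((-3)**2)**2) - 672/5*11 = (15 + 9**2) - 7392/5 = (15 + 81) - 7392/5 = 96 - 7392/5 = -6912/5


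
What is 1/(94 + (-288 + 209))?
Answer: 1/15 ≈ 0.066667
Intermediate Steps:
1/(94 + (-288 + 209)) = 1/(94 - 79) = 1/15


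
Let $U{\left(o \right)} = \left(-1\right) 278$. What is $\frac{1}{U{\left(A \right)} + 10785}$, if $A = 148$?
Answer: $\frac{1}{10507} \approx 9.5175 \cdot 10^{-5}$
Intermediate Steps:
$U{\left(o \right)} = -278$
$\frac{1}{U{\left(A \right)} + 10785} = \frac{1}{-278 + 10785} = \frac{1}{10507}$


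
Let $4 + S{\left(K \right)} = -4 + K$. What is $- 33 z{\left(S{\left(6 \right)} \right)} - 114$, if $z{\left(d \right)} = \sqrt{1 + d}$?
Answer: $-114 - 33 i \approx -114.0 - 33.0 i$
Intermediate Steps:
$S{\left(K \right)} = -8 + K$ ($S{\left(K \right)} = -4 + \left(-4 + K\right) = -8 + K$)
$- 33 z{\left(S{\left(6 \right)} \right)} - 114 = - 33 \sqrt{1 + \left(-8 + 6\right)} - 114 = - 33 \sqrt{1 - 2} - 114 = - 33 \sqrt{-1} - 114 = - 33 i - 114 = -114 - 33 i$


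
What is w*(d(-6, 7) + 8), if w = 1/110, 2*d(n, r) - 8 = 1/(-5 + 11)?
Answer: 29/264 ≈ 0.10985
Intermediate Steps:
d(n, r) = 49/12 (d(n, r) = 4 + 1/(2*(-5 + 11)) = 4 + (1/2)/6 = 4 + (1/2)*(1/6) = 4 + 1/12 = 49/12)
w = 1/110 ≈ 0.0090909
w*(d(-6, 7) + 8) = (49/12 + 8)/110 = (1/110)*(145/12) = 29/264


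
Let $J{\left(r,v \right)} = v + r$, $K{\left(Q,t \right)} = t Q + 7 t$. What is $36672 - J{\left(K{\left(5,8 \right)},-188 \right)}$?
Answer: $36764$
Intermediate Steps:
$K{\left(Q,t \right)} = 7 t + Q t$ ($K{\left(Q,t \right)} = Q t + 7 t = 7 t + Q t$)
$J{\left(r,v \right)} = r + v$
$36672 - J{\left(K{\left(5,8 \right)},-188 \right)} = 36672 - \left(8 \left(7 + 5\right) - 188\right) = 36672 - \left(8 \cdot 12 - 188\right) = 36672 - \left(96 - 188\right) = 36672 - -92 = 36672 + 92 = 36764$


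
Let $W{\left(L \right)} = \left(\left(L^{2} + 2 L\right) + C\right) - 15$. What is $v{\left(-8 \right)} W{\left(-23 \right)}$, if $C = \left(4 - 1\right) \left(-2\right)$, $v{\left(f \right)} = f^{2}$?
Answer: $29568$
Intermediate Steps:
$C = -6$ ($C = 3 \left(-2\right) = -6$)
$W{\left(L \right)} = -21 + L^{2} + 2 L$ ($W{\left(L \right)} = \left(\left(L^{2} + 2 L\right) - 6\right) - 15 = \left(-6 + L^{2} + 2 L\right) - 15 = -21 + L^{2} + 2 L$)
$v{\left(-8 \right)} W{\left(-23 \right)} = \left(-8\right)^{2} \left(-21 + \left(-23\right)^{2} + 2 \left(-23\right)\right) = 64 \left(-21 + 529 - 46\right) = 64 \cdot 462 = 29568$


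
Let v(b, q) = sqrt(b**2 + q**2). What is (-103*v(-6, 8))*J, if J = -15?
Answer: 15450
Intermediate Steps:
(-103*v(-6, 8))*J = -103*sqrt((-6)**2 + 8**2)*(-15) = -103*sqrt(36 + 64)*(-15) = -103*sqrt(100)*(-15) = -103*10*(-15) = -1030*(-15) = 15450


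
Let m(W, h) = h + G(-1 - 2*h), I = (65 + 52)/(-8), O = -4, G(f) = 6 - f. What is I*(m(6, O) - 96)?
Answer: 11817/8 ≈ 1477.1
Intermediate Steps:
I = -117/8 (I = 117*(-1/8) = -117/8 ≈ -14.625)
m(W, h) = 7 + 3*h (m(W, h) = h + (6 - (-1 - 2*h)) = h + (6 + (1 + 2*h)) = h + (7 + 2*h) = 7 + 3*h)
I*(m(6, O) - 96) = -117*((7 + 3*(-4)) - 96)/8 = -117*((7 - 12) - 96)/8 = -117*(-5 - 96)/8 = -117/8*(-101) = 11817/8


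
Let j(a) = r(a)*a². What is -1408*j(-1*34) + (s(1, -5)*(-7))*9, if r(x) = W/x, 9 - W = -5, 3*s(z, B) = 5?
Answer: 670103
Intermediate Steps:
s(z, B) = 5/3 (s(z, B) = (⅓)*5 = 5/3)
W = 14 (W = 9 - 1*(-5) = 9 + 5 = 14)
r(x) = 14/x
j(a) = 14*a (j(a) = (14/a)*a² = 14*a)
-1408*j(-1*34) + (s(1, -5)*(-7))*9 = -19712*(-1*34) + ((5/3)*(-7))*9 = -19712*(-34) - 35/3*9 = -1408*(-476) - 105 = 670208 - 105 = 670103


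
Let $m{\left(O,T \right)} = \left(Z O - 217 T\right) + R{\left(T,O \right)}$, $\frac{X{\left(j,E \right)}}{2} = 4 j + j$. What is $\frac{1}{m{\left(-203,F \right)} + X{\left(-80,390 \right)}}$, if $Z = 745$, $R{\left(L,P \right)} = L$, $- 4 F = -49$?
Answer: $- \frac{1}{154681} \approx -6.4649 \cdot 10^{-6}$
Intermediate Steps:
$F = \frac{49}{4}$ ($F = \left(- \frac{1}{4}\right) \left(-49\right) = \frac{49}{4} \approx 12.25$)
$X{\left(j,E \right)} = 10 j$ ($X{\left(j,E \right)} = 2 \left(4 j + j\right) = 2 \cdot 5 j = 10 j$)
$m{\left(O,T \right)} = - 216 T + 745 O$ ($m{\left(O,T \right)} = \left(745 O - 217 T\right) + T = \left(- 217 T + 745 O\right) + T = - 216 T + 745 O$)
$\frac{1}{m{\left(-203,F \right)} + X{\left(-80,390 \right)}} = \frac{1}{\left(\left(-216\right) \frac{49}{4} + 745 \left(-203\right)\right) + 10 \left(-80\right)} = \frac{1}{\left(-2646 - 151235\right) - 800} = \frac{1}{-153881 - 800} = \frac{1}{-154681} = - \frac{1}{154681}$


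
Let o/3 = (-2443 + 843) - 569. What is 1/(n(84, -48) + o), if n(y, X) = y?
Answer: -1/6423 ≈ -0.00015569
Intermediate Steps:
o = -6507 (o = 3*((-2443 + 843) - 569) = 3*(-1600 - 569) = 3*(-2169) = -6507)
1/(n(84, -48) + o) = 1/(84 - 6507) = 1/(-6423) = -1/6423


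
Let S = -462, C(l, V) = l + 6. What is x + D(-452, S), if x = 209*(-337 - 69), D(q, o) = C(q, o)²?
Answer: 114062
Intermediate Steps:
C(l, V) = 6 + l
D(q, o) = (6 + q)²
x = -84854 (x = 209*(-406) = -84854)
x + D(-452, S) = -84854 + (6 - 452)² = -84854 + (-446)² = -84854 + 198916 = 114062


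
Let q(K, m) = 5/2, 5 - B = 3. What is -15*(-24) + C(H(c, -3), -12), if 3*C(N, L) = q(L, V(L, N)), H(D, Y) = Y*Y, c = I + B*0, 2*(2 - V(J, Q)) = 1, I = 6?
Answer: 2165/6 ≈ 360.83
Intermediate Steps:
B = 2 (B = 5 - 1*3 = 5 - 3 = 2)
V(J, Q) = 3/2 (V(J, Q) = 2 - ½*1 = 2 - ½ = 3/2)
c = 6 (c = 6 + 2*0 = 6 + 0 = 6)
H(D, Y) = Y²
q(K, m) = 5/2 (q(K, m) = 5*(½) = 5/2)
C(N, L) = ⅚ (C(N, L) = (⅓)*(5/2) = ⅚)
-15*(-24) + C(H(c, -3), -12) = -15*(-24) + ⅚ = 360 + ⅚ = 2165/6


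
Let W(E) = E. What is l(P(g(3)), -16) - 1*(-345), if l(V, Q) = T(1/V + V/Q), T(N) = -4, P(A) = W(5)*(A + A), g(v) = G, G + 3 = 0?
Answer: 341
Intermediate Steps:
G = -3 (G = -3 + 0 = -3)
g(v) = -3
P(A) = 10*A (P(A) = 5*(A + A) = 5*(2*A) = 10*A)
l(V, Q) = -4
l(P(g(3)), -16) - 1*(-345) = -4 - 1*(-345) = -4 + 345 = 341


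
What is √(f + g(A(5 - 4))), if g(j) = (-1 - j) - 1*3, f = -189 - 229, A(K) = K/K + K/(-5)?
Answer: I*√10570/5 ≈ 20.562*I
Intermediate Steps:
A(K) = 1 - K/5 (A(K) = 1 + K*(-⅕) = 1 - K/5)
f = -418
g(j) = -4 - j (g(j) = (-1 - j) - 3 = -4 - j)
√(f + g(A(5 - 4))) = √(-418 + (-4 - (1 - (5 - 4)/5))) = √(-418 + (-4 - (1 - ⅕*1))) = √(-418 + (-4 - (1 - ⅕))) = √(-418 + (-4 - 1*⅘)) = √(-418 + (-4 - ⅘)) = √(-418 - 24/5) = √(-2114/5) = I*√10570/5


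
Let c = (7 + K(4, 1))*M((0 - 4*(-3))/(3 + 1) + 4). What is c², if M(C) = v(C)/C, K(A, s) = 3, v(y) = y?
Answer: 100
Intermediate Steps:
M(C) = 1 (M(C) = C/C = 1)
c = 10 (c = (7 + 3)*1 = 10*1 = 10)
c² = 10² = 100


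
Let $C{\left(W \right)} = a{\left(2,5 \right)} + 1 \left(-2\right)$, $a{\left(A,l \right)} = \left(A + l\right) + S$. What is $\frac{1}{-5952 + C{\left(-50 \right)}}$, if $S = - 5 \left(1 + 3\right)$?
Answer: $- \frac{1}{5967} \approx -0.00016759$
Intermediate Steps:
$S = -20$ ($S = \left(-5\right) 4 = -20$)
$a{\left(A,l \right)} = -20 + A + l$ ($a{\left(A,l \right)} = \left(A + l\right) - 20 = -20 + A + l$)
$C{\left(W \right)} = -15$ ($C{\left(W \right)} = \left(-20 + 2 + 5\right) + 1 \left(-2\right) = -13 - 2 = -15$)
$\frac{1}{-5952 + C{\left(-50 \right)}} = \frac{1}{-5952 - 15} = \frac{1}{-5967} = - \frac{1}{5967}$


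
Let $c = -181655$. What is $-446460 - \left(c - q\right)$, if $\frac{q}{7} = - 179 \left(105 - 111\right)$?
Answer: $-257287$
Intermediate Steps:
$q = 7518$ ($q = 7 \left(- 179 \left(105 - 111\right)\right) = 7 \left(\left(-179\right) \left(-6\right)\right) = 7 \cdot 1074 = 7518$)
$-446460 - \left(c - q\right) = -446460 - \left(-181655 - 7518\right) = -446460 - -189173 = -446460 + 189173 = -257287$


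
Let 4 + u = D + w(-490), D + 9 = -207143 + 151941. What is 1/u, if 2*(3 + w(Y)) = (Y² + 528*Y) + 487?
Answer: -2/128569 ≈ -1.5556e-5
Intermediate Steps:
w(Y) = 481/2 + Y²/2 + 264*Y (w(Y) = -3 + ((Y² + 528*Y) + 487)/2 = -3 + (487 + Y² + 528*Y)/2 = -3 + (487/2 + Y²/2 + 264*Y) = 481/2 + Y²/2 + 264*Y)
D = -55211 (D = -9 + (-207143 + 151941) = -9 - 55202 = -55211)
u = -128569/2 (u = -4 + (-55211 + (481/2 + (½)*(-490)² + 264*(-490))) = -4 + (-55211 + (481/2 + (½)*240100 - 129360)) = -4 + (-55211 + (481/2 + 120050 - 129360)) = -4 + (-55211 - 18139/2) = -4 - 128561/2 = -128569/2 ≈ -64285.)
1/u = 1/(-128569/2) = -2/128569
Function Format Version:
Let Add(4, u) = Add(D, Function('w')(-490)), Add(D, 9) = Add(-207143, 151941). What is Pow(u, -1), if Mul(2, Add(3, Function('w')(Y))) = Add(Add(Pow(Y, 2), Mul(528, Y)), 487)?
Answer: Rational(-2, 128569) ≈ -1.5556e-5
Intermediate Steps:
Function('w')(Y) = Add(Rational(481, 2), Mul(Rational(1, 2), Pow(Y, 2)), Mul(264, Y)) (Function('w')(Y) = Add(-3, Mul(Rational(1, 2), Add(Add(Pow(Y, 2), Mul(528, Y)), 487))) = Add(-3, Mul(Rational(1, 2), Add(487, Pow(Y, 2), Mul(528, Y)))) = Add(-3, Add(Rational(487, 2), Mul(Rational(1, 2), Pow(Y, 2)), Mul(264, Y))) = Add(Rational(481, 2), Mul(Rational(1, 2), Pow(Y, 2)), Mul(264, Y)))
D = -55211 (D = Add(-9, Add(-207143, 151941)) = Add(-9, -55202) = -55211)
u = Rational(-128569, 2) (u = Add(-4, Add(-55211, Add(Rational(481, 2), Mul(Rational(1, 2), Pow(-490, 2)), Mul(264, -490)))) = Add(-4, Add(-55211, Add(Rational(481, 2), Mul(Rational(1, 2), 240100), -129360))) = Add(-4, Add(-55211, Add(Rational(481, 2), 120050, -129360))) = Add(-4, Add(-55211, Rational(-18139, 2))) = Add(-4, Rational(-128561, 2)) = Rational(-128569, 2) ≈ -64285.)
Pow(u, -1) = Pow(Rational(-128569, 2), -1) = Rational(-2, 128569)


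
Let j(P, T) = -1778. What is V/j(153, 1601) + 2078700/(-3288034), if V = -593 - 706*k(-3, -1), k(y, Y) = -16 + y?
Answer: -22925906257/2923062226 ≈ -7.8431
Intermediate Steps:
V = 12821 (V = -593 - 706*(-16 - 3) = -593 - 706*(-19) = -593 + 13414 = 12821)
V/j(153, 1601) + 2078700/(-3288034) = 12821/(-1778) + 2078700/(-3288034) = 12821*(-1/1778) + 2078700*(-1/3288034) = -12821/1778 - 1039350/1644017 = -22925906257/2923062226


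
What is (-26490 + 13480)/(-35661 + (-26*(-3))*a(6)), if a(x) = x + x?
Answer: 2602/6945 ≈ 0.37466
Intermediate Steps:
a(x) = 2*x
(-26490 + 13480)/(-35661 + (-26*(-3))*a(6)) = (-26490 + 13480)/(-35661 + (-26*(-3))*(2*6)) = -13010/(-35661 + 78*12) = -13010/(-35661 + 936) = -13010/(-34725) = -13010*(-1/34725) = 2602/6945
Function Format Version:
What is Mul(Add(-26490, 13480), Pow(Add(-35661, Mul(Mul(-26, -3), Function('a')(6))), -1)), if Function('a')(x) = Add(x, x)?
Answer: Rational(2602, 6945) ≈ 0.37466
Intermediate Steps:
Function('a')(x) = Mul(2, x)
Mul(Add(-26490, 13480), Pow(Add(-35661, Mul(Mul(-26, -3), Function('a')(6))), -1)) = Mul(Add(-26490, 13480), Pow(Add(-35661, Mul(Mul(-26, -3), Mul(2, 6))), -1)) = Mul(-13010, Pow(Add(-35661, Mul(78, 12)), -1)) = Mul(-13010, Pow(Add(-35661, 936), -1)) = Mul(-13010, Pow(-34725, -1)) = Mul(-13010, Rational(-1, 34725)) = Rational(2602, 6945)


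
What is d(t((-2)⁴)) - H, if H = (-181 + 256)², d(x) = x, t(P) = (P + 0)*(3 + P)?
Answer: -5321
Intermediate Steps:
t(P) = P*(3 + P)
H = 5625 (H = 75² = 5625)
d(t((-2)⁴)) - H = (-2)⁴*(3 + (-2)⁴) - 1*5625 = 16*(3 + 16) - 5625 = 16*19 - 5625 = 304 - 5625 = -5321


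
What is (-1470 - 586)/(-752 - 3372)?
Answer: 514/1031 ≈ 0.49855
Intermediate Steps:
(-1470 - 586)/(-752 - 3372) = -2056/(-4124) = -2056*(-1/4124) = 514/1031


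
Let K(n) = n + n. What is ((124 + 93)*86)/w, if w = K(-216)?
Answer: -9331/216 ≈ -43.199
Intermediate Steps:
K(n) = 2*n
w = -432 (w = 2*(-216) = -432)
((124 + 93)*86)/w = ((124 + 93)*86)/(-432) = (217*86)*(-1/432) = 18662*(-1/432) = -9331/216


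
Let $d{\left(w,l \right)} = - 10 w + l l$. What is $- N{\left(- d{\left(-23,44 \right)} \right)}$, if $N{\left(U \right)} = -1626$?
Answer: $1626$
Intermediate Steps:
$d{\left(w,l \right)} = l^{2} - 10 w$ ($d{\left(w,l \right)} = - 10 w + l^{2} = l^{2} - 10 w$)
$- N{\left(- d{\left(-23,44 \right)} \right)} = \left(-1\right) \left(-1626\right) = 1626$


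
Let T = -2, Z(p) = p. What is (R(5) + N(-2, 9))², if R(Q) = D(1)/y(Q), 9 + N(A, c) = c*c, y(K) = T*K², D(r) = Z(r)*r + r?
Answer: 3236401/625 ≈ 5178.2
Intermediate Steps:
D(r) = r + r² (D(r) = r*r + r = r² + r = r + r²)
y(K) = -2*K²
N(A, c) = -9 + c² (N(A, c) = -9 + c*c = -9 + c²)
R(Q) = -1/Q² (R(Q) = (1*(1 + 1))/((-2*Q²)) = (1*2)*(-1/(2*Q²)) = 2*(-1/(2*Q²)) = -1/Q²)
(R(5) + N(-2, 9))² = (-1/5² + (-9 + 9²))² = (-1*1/25 + (-9 + 81))² = (-1/25 + 72)² = (1799/25)² = 3236401/625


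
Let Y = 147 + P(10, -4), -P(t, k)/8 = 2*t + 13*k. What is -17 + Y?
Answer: 386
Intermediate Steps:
P(t, k) = -104*k - 16*t (P(t, k) = -8*(2*t + 13*k) = -104*k - 16*t)
Y = 403 (Y = 147 + (-104*(-4) - 16*10) = 147 + (416 - 160) = 147 + 256 = 403)
-17 + Y = -17 + 403 = 386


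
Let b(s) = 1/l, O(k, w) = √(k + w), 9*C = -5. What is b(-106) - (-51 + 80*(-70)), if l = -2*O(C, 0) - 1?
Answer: 163870/29 + 6*I*√5/29 ≈ 5650.7 + 0.46263*I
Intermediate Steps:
C = -5/9 (C = (⅑)*(-5) = -5/9 ≈ -0.55556)
l = -1 - 2*I*√5/3 (l = -2*√(-5/9 + 0) - 1 = -2*I*√5/3 - 1 = -1 - 2*I*√5/3 ≈ -1.0 - 1.4907*I)
b(s) = 1/(-1 - 2*I*√5/3)
b(-106) - (-51 + 80*(-70)) = (-9/29 + 6*I*√5/29) - (-51 + 80*(-70)) = (-9/29 + 6*I*√5/29) - (-51 - 5600) = (-9/29 + 6*I*√5/29) - 1*(-5651) = (-9/29 + 6*I*√5/29) + 5651 = 163870/29 + 6*I*√5/29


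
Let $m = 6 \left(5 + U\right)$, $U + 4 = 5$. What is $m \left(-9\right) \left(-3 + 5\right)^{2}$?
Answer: $-1296$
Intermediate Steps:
$U = 1$ ($U = -4 + 5 = 1$)
$m = 36$ ($m = 6 \left(5 + 1\right) = 6 \cdot 6 = 36$)
$m \left(-9\right) \left(-3 + 5\right)^{2} = 36 \left(-9\right) \left(-3 + 5\right)^{2} = - 324 \cdot 2^{2} = \left(-324\right) 4 = -1296$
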